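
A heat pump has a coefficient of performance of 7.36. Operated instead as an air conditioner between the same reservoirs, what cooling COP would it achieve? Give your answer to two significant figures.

Since Q_H = Q_C + W for any cycle, COP_R = Q_C/W = Q_H/W − 1.
COP_R = 7.36 − 1 = 6.36.

6.4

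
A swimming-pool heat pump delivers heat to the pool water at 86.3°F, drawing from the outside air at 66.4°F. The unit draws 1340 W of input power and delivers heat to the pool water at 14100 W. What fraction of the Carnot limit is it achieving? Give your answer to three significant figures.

0.384

COP_actual = Q̇_H/Ẇ = 14100/1340 = 10.52.
In absolute terms T_C = 292.26 K and T_H = 303.32 K, so ΔT = 11.06 K.
COP_Carnot = T_H/ΔT = 303.32/11.06 = 27.44.
η_II = COP_actual/COP_Carnot = 10.52/27.44 = 0.3835.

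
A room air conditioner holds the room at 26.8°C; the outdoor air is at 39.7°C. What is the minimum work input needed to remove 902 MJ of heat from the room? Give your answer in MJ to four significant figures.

In absolute terms T_C = 299.95 K and T_H = 312.85 K, so ΔT = 12.90 K.
The reversible limit is COP_R = T_C/ΔT = 23.25, so W_min = Q_C/COP = Q_C·ΔT/T_C.
W_min = 902.0 × 12.90/299.95 = 38.79 MJ.

38.79 MJ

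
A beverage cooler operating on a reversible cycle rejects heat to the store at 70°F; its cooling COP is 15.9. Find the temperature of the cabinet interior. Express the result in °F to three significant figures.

For a Carnot refrigerator COP_R = T_C/(T_H − T_C), so T_C = COP·T_H/(1 + COP).
With T_H = 294.26 K, T_C = 15.9 × 294.26/16.90 = 276.85 K.
Converting, 276.85 K = 38.66°F.

38.7 °F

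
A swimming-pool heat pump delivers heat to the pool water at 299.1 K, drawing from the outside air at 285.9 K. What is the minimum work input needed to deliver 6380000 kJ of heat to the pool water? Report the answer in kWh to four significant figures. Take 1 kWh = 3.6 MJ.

The reservoir spacing is ΔT = 299.1 − 285.9 = 13.20 K.
The reversible limit is COP_HP = T_H/ΔT = 22.66, so W_min = Q_H/COP = Q_H·ΔT/T_H.
W_min = 6380000 × 13.20/299.10 = 281600 kJ = 78.21 kWh.

78.21 kWh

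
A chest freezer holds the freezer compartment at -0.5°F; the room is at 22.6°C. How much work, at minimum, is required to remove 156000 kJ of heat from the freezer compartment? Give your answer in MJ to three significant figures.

In absolute terms T_C = 255.09 K and T_H = 295.75 K, so ΔT = 40.66 K.
The reversible limit is COP_R = T_C/ΔT = 6.275, so W_min = Q_C/COP = Q_C·ΔT/T_C.
W_min = 156000 × 40.66/255.09 = 24860 kJ = 24.86 MJ.

24.9 MJ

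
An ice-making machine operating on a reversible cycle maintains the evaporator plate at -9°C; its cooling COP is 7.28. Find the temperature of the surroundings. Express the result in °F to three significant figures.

COP_R = T_C/(T_H − T_C) gives T_H − T_C = T_C/COP.
With T_C = 264.15 K, T_H = 264.15 × (1 + 1/7.28) = 300.43 K.
Converting, 300.43 K = 81.11°F.

81.1 °F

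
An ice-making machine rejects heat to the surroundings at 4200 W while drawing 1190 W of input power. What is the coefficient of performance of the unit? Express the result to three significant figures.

2.53

The first law gives Q̇_H = Q̇_C + Ẇ, so the three rates are Q̇_C = 3010, Q̇_H = 4200, Ẇ = 1190 W.
COP_R = Q̇_C/Ẇ = 3010/1190 = 2.529.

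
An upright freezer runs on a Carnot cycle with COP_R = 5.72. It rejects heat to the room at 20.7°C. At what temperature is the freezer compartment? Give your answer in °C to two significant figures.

-23 °C

For a Carnot refrigerator COP_R = T_C/(T_H − T_C), so T_C = COP·T_H/(1 + COP).
With T_H = 293.85 K, T_C = 5.72 × 293.85/6.720 = 250.12 K.
Converting, 250.12 K = -23.03°C.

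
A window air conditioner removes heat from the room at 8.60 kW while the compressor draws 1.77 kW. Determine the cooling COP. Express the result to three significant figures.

The first law gives Q̇_H = Q̇_C + Ẇ, so the three rates are Q̇_C = 8.600, Q̇_H = 10.37, Ẇ = 1.770 kW.
COP_R = Q̇_C/Ẇ = 8.600/1.770 = 4.859.

4.86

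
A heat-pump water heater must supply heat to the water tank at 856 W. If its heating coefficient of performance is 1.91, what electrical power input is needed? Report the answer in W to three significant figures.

Ẇ = Q̇_H/COP_HP = 856.0/1.91 = 448.2 W.

448 W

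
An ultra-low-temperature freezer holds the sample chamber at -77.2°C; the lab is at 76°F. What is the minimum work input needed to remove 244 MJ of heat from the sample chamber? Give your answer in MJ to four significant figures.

126.6 MJ

In absolute terms T_C = 195.95 K and T_H = 297.59 K, so ΔT = 101.6 K.
The reversible limit is COP_R = T_C/ΔT = 1.928, so W_min = Q_C/COP = Q_C·ΔT/T_C.
W_min = 244.0 × 101.6/195.95 = 126.6 MJ.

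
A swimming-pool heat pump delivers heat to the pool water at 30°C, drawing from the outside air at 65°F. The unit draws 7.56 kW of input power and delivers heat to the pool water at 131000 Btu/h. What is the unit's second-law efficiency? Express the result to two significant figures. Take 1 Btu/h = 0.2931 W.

Converting, Q̇_H = 131000 Btu/h = 38.40 kW, so COP_actual = Q̇_H/Ẇ = 38.40/7.560 = 5.079.
In absolute terms T_C = 291.48 K and T_H = 303.15 K, so ΔT = 11.67 K.
COP_Carnot = T_H/ΔT = 303.15/11.67 = 25.98.
η_II = COP_actual/COP_Carnot = 5.079/25.98 = 0.1955.

0.20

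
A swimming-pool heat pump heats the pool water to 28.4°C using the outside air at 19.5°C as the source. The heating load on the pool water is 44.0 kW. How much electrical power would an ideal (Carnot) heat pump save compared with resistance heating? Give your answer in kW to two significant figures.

In absolute terms T_C = 292.65 K and T_H = 301.55 K, so ΔT = 8.900 K.
COP_Carnot = T_H/ΔT = 301.55/8.900 = 33.88.
Resistance heating needs Ẇ_res = Q̇_H = 44.00 kW; the reversible heat pump needs only Ẇ_hp = Q̇_H/COP = 1.299 kW.
Saving = 44.00 − 1.299 = 42.70 kW.

43 kW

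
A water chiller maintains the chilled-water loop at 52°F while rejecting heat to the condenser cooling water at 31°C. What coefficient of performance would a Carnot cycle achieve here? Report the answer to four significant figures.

In absolute terms T_C = 284.26 K and T_H = 304.15 K, so ΔT = 19.89 K.
For a reversible cycle, COP_Carnot = T_C/ΔT = 284.26/19.89 = 14.29.

14.29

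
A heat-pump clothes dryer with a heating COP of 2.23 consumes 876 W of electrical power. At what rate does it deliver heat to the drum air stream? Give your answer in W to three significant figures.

Q̇_H = COP_HP × Ẇ = 2.23 × 876.0 = 1953 W.

1950 W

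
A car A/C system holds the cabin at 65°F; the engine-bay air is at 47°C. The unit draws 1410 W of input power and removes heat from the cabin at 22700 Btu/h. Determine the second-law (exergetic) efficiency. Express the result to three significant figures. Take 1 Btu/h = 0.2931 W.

Converting, Q̇_C = 22700 Btu/h = 6653 W, so COP_actual = Q̇_C/Ẇ = 6653/1410 = 4.719.
In absolute terms T_C = 291.48 K and T_H = 320.15 K, so ΔT = 28.67 K.
COP_Carnot = T_C/ΔT = 291.48/28.67 = 10.17.
η_II = COP_actual/COP_Carnot = 4.719/10.17 = 0.4641.

0.464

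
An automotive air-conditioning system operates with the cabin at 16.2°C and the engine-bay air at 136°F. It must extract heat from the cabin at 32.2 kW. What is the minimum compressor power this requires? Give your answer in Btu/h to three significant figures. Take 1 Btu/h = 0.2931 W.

In absolute terms T_C = 289.35 K and T_H = 330.93 K, so ΔT = 41.58 K.
COP_Carnot = T_C/ΔT = 289.35/41.58 = 6.959.
Ẇ_min = Q̇/COP_Carnot = 32.20/6.959 = 4.627 kW = 15790 Btu/h.

15800 Btu/h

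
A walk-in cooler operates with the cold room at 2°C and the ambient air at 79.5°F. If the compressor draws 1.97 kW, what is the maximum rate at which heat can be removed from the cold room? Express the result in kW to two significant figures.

22 kW

In absolute terms T_C = 275.15 K and T_H = 299.54 K, so ΔT = 24.39 K.
COP_Carnot = T_C/ΔT = 275.15/24.39 = 11.28.
Q̇_max = COP_Carnot × Ẇ = 11.28 × 1.970 kW = 22.23 kW.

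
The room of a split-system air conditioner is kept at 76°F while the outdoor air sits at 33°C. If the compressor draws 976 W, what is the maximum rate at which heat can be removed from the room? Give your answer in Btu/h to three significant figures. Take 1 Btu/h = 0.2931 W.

In absolute terms T_C = 297.59 K and T_H = 306.15 K, so ΔT = 8.556 K.
COP_Carnot = T_C/ΔT = 297.59/8.556 = 34.78.
Q̇_max = COP_Carnot × Ẇ = 34.78 × 976.0 W = 33950 W = 115800 Btu/h.

116000 Btu/h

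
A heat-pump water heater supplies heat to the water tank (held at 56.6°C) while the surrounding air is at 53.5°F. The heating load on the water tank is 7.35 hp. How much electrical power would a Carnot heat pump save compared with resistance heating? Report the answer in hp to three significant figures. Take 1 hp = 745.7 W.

In absolute terms T_C = 285.09 K and T_H = 329.75 K, so ΔT = 44.66 K.
COP_Carnot = T_H/ΔT = 329.75/44.66 = 7.384.
Resistance heating needs Ẇ_res = Q̇_H = 7.350 hp; the reversible heat pump needs only Ẇ_hp = Q̇_H/COP = 0.9954 hp.
Saving = 7.350 − 0.9954 = 6.355 hp.

6.35 hp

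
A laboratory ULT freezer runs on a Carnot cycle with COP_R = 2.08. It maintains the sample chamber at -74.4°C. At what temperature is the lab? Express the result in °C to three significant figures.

COP_R = T_C/(T_H − T_C) gives T_H − T_C = T_C/COP.
With T_C = 198.75 K, T_H = 198.75 × (1 + 1/2.08) = 294.30 K.
Converting, 294.30 K = 21.15°C.

21.2 °C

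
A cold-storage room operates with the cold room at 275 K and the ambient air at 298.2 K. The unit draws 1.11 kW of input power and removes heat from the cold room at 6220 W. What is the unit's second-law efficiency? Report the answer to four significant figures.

Converting, Q̇_C = 6220 W = 6.220 kW, so COP_actual = Q̇_C/Ẇ = 6.220/1.110 = 5.604.
The reservoir spacing is ΔT = 298.2 − 275 = 23.20 K.
COP_Carnot = T_C/ΔT = 275.00/23.20 = 11.85.
η_II = COP_actual/COP_Carnot = 5.604/11.85 = 0.4727.

0.4727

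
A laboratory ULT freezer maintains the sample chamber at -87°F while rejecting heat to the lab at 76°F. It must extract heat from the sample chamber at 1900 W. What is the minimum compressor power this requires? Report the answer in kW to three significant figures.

0.831 kW

In absolute terms T_C = 207.04 K and T_H = 297.59 K, so ΔT = 90.56 K.
COP_Carnot = T_C/ΔT = 207.04/90.56 = 2.286.
Ẇ_min = Q̇/COP_Carnot = 1900/2.286 = 831.0 W = 0.8310 kW.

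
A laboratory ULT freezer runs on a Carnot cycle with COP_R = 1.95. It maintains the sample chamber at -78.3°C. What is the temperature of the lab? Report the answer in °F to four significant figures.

COP_R = T_C/(T_H − T_C) gives T_H − T_C = T_C/COP.
With T_C = 194.85 K, T_H = 194.85 × (1 + 1/1.95) = 294.77 K.
Converting, 294.77 K = 70.92°F.

70.92 °F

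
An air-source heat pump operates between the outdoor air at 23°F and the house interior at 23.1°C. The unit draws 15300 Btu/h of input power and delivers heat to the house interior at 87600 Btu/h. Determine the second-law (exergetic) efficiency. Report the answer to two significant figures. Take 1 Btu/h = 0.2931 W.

COP_actual = Q̇_H/Ẇ = 87600/15300 = 5.725.
In absolute terms T_C = 268.15 K and T_H = 296.25 K, so ΔT = 28.10 K.
COP_Carnot = T_H/ΔT = 296.25/28.10 = 10.54.
η_II = COP_actual/COP_Carnot = 5.725/10.54 = 0.5431.

0.54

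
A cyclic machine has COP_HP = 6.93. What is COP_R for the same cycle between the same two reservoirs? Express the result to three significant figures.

Since Q_H = Q_C + W for any cycle, COP_R = Q_C/W = Q_H/W − 1.
COP_R = 6.93 − 1 = 5.93.

5.93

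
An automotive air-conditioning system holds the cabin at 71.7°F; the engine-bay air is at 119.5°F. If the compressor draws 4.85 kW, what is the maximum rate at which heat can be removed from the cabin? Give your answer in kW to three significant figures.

53.9 kW

In absolute terms T_C = 295.21 K and T_H = 321.76 K, so ΔT = 26.56 K.
COP_Carnot = T_C/ΔT = 295.21/26.56 = 11.12.
Q̇_max = COP_Carnot × Ẇ = 11.12 × 4.850 kW = 53.92 kW.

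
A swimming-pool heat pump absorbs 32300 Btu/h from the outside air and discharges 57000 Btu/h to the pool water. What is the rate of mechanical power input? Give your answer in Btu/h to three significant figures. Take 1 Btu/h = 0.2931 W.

For a cyclic device the first law requires Q̇_H = Q̇_C + Ẇ.
Ẇ = Q̇_H − Q̇_C = 24700 Btu/h.

24700 Btu/h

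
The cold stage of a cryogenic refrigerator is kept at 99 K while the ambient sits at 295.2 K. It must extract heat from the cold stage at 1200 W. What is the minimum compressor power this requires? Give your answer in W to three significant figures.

The reservoir spacing is ΔT = 295.2 − 99 = 196.2 K.
COP_Carnot = T_C/ΔT = 99.00/196.2 = 0.5046.
Ẇ_min = Q̇/COP_Carnot = 1200/0.5046 = 2378 W.

2380 W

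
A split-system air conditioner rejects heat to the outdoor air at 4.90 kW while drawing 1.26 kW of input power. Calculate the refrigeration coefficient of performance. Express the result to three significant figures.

2.89

The first law gives Q̇_H = Q̇_C + Ẇ, so the three rates are Q̇_C = 3.640, Q̇_H = 4.900, Ẇ = 1.260 kW.
COP_R = Q̇_C/Ẇ = 3.640/1.260 = 2.889.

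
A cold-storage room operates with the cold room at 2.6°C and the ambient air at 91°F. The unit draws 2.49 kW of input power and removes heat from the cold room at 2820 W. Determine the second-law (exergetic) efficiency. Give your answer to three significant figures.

0.124

Converting, Q̇_C = 2820 W = 2.820 kW, so COP_actual = Q̇_C/Ẇ = 2.820/2.490 = 1.133.
In absolute terms T_C = 275.75 K and T_H = 305.93 K, so ΔT = 30.18 K.
COP_Carnot = T_C/ΔT = 275.75/30.18 = 9.138.
η_II = COP_actual/COP_Carnot = 1.133/9.138 = 0.1239.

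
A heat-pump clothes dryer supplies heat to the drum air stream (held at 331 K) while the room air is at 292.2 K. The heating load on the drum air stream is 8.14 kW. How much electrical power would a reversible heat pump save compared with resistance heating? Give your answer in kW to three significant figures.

The reservoir spacing is ΔT = 331 − 292.2 = 38.80 K.
COP_Carnot = T_H/ΔT = 331.00/38.80 = 8.531.
Resistance heating needs Ẇ_res = Q̇_H = 8.140 kW; the reversible heat pump needs only Ẇ_hp = Q̇_H/COP = 0.9542 kW.
Saving = 8.140 − 0.9542 = 7.186 kW.

7.19 kW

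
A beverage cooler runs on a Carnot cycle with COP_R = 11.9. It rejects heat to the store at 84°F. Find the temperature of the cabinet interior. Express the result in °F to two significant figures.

For a Carnot refrigerator COP_R = T_C/(T_H − T_C), so T_C = COP·T_H/(1 + COP).
With T_H = 302.04 K, T_C = 11.9 × 302.04/12.90 = 278.63 K.
Converting, 278.63 K = 41.86°F.

42 °F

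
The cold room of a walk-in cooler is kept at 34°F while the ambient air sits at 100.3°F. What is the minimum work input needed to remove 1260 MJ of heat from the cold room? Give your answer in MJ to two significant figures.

In absolute terms T_C = 274.26 K and T_H = 311.09 K, so ΔT = 36.83 K.
The reversible limit is COP_R = T_C/ΔT = 7.446, so W_min = Q_C/COP = Q_C·ΔT/T_C.
W_min = 1260 × 36.83/274.26 = 169.2 MJ.

170 MJ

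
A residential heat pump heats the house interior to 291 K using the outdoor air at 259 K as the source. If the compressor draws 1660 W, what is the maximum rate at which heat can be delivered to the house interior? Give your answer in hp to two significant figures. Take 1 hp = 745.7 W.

20 hp

The reservoir spacing is ΔT = 291 − 259 = 32.00 K.
COP_Carnot = T_H/ΔT = 291.00/32.00 = 9.094.
Q̇_max = COP_Carnot × Ẇ = 9.094 × 1660 W = 15100 W = 20.24 hp.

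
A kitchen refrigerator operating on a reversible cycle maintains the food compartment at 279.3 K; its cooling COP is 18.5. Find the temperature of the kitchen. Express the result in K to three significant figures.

COP_R = T_C/(T_H − T_C) gives T_H − T_C = T_C/COP.
With T_C = 279.30 K, T_H = 279.30 × (1 + 1/18.5) = 294.40 K.

294 K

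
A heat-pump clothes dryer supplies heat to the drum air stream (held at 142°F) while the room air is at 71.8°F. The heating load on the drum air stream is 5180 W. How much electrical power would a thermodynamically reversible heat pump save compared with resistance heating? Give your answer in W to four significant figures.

In absolute terms T_C = 295.26 K and T_H = 334.26 K, so ΔT = 39.00 K.
COP_Carnot = T_H/ΔT = 334.26/39.00 = 8.571.
Resistance heating needs Ẇ_res = Q̇_H = 5180 W; the reversible heat pump needs only Ẇ_hp = Q̇_H/COP = 604.4 W.
Saving = 5180 − 604.4 = 4576 W.

4576 W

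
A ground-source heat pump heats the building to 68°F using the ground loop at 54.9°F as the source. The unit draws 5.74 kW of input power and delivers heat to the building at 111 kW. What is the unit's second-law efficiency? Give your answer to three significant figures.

COP_actual = Q̇_H/Ẇ = 111.0/5.740 = 19.34.
In absolute terms T_C = 285.87 K and T_H = 293.15 K, so ΔT = 7.278 K.
COP_Carnot = T_H/ΔT = 293.15/7.278 = 40.28.
η_II = COP_actual/COP_Carnot = 19.34/40.28 = 0.4801.

0.480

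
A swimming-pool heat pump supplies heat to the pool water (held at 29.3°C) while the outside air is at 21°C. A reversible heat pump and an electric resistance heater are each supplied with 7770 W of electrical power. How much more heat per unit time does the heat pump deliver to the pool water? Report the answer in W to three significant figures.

275000 W

In absolute terms T_C = 294.15 K and T_H = 302.45 K, so ΔT = 8.300 K.
COP_Carnot = T_H/ΔT = 302.45/8.300 = 36.44.
The heat pump delivers Q̇_H = COP × Ẇ = 283100 W; the resistance heater delivers Ẇ = 7770 W.
Extra = (COP − 1)·Ẇ = 275400 W.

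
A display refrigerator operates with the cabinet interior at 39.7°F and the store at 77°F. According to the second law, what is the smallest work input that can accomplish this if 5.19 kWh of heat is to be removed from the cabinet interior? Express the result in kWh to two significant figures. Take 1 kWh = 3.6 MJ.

In absolute terms T_C = 277.43 K and T_H = 298.15 K, so ΔT = 20.72 K.
The reversible limit is COP_R = T_C/ΔT = 13.39, so W_min = Q_C/COP = Q_C·ΔT/T_C.
W_min = 5.190 × 20.72/277.43 = 0.3877 kWh.

0.39 kWh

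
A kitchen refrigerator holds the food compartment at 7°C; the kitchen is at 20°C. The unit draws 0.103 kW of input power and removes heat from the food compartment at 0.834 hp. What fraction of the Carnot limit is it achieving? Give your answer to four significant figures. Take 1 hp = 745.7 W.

0.2802

Converting, Q̇_C = 0.8340 hp = 0.6219 kW, so COP_actual = Q̇_C/Ẇ = 0.6219/0.1030 = 6.038.
In absolute terms T_C = 280.15 K and T_H = 293.15 K, so ΔT = 13.00 K.
COP_Carnot = T_C/ΔT = 280.15/13.00 = 21.55.
η_II = COP_actual/COP_Carnot = 6.038/21.55 = 0.2802.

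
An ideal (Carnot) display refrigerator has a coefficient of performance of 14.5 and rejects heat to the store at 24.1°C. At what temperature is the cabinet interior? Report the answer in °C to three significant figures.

4.92 °C

For a Carnot refrigerator COP_R = T_C/(T_H − T_C), so T_C = COP·T_H/(1 + COP).
With T_H = 297.25 K, T_C = 14.5 × 297.25/15.50 = 278.07 K.
Converting, 278.07 K = 4.92°C.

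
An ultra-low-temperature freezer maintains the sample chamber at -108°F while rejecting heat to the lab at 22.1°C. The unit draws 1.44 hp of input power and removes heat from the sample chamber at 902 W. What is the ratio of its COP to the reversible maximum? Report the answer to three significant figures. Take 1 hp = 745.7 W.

0.429

Converting, Q̇_C = 902.0 W = 1.210 hp, so COP_actual = Q̇_C/Ẇ = 1.210/1.440 = 0.8400.
In absolute terms T_C = 195.37 K and T_H = 295.25 K, so ΔT = 99.88 K.
COP_Carnot = T_C/ΔT = 195.37/99.88 = 1.956.
η_II = COP_actual/COP_Carnot = 0.8400/1.956 = 0.4294.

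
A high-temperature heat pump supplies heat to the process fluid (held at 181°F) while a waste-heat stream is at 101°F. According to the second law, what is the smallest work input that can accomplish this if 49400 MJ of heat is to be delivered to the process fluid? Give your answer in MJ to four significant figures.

6169 MJ

In absolute terms T_C = 311.48 K and T_H = 355.93 K, so ΔT = 44.44 K.
The reversible limit is COP_HP = T_H/ΔT = 8.008, so W_min = Q_H/COP = Q_H·ΔT/T_H.
W_min = 49400 × 44.44/355.93 = 6169 MJ.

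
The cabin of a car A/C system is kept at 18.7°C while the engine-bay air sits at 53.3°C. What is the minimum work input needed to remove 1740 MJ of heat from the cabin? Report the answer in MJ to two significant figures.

210 MJ

In absolute terms T_C = 291.85 K and T_H = 326.45 K, so ΔT = 34.60 K.
The reversible limit is COP_R = T_C/ΔT = 8.435, so W_min = Q_C/COP = Q_C·ΔT/T_C.
W_min = 1740 × 34.60/291.85 = 206.3 MJ.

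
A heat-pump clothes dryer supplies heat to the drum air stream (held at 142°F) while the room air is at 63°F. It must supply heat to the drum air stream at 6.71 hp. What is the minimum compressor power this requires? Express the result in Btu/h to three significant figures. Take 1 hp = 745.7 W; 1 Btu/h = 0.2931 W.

In absolute terms T_C = 290.37 K and T_H = 334.26 K, so ΔT = 43.89 K.
COP_Carnot = T_H/ΔT = 334.26/43.89 = 7.616.
Ẇ_min = Q̇/COP_Carnot = 6.710/7.616 = 0.8810 hp = 2242 Btu/h.

2240 Btu/h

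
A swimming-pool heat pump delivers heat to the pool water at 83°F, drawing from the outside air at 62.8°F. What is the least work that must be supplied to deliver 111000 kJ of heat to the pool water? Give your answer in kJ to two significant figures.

In absolute terms T_C = 290.26 K and T_H = 301.48 K, so ΔT = 11.22 K.
The reversible limit is COP_HP = T_H/ΔT = 26.86, so W_min = Q_H/COP = Q_H·ΔT/T_H.
W_min = 111000 × 11.22/301.48 = 4132 kJ.

4100 kJ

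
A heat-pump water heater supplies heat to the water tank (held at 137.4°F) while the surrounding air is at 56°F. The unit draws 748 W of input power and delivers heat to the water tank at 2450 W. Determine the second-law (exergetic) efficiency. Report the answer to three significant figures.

0.447

COP_actual = Q̇_H/Ẇ = 2450/748.0 = 3.275.
In absolute terms T_C = 286.48 K and T_H = 331.71 K, so ΔT = 45.22 K.
COP_Carnot = T_H/ΔT = 331.71/45.22 = 7.335.
η_II = COP_actual/COP_Carnot = 3.275/7.335 = 0.4465.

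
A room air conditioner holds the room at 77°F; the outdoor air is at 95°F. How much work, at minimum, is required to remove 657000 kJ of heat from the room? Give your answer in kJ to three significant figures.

In absolute terms T_C = 298.15 K and T_H = 308.15 K, so ΔT = 10.00 K.
The reversible limit is COP_R = T_C/ΔT = 29.82, so W_min = Q_C/COP = Q_C·ΔT/T_C.
W_min = 657000 × 10.00/298.15 = 22040 kJ.

22000 kJ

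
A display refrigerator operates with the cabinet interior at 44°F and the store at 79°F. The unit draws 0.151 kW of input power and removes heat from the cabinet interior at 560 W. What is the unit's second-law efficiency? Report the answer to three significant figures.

Converting, Q̇_C = 560.0 W = 0.5600 kW, so COP_actual = Q̇_C/Ẇ = 0.5600/0.1510 = 3.709.
In absolute terms T_C = 279.82 K and T_H = 299.26 K, so ΔT = 19.44 K.
COP_Carnot = T_C/ΔT = 279.82/19.44 = 14.39.
η_II = COP_actual/COP_Carnot = 3.709/14.39 = 0.2577.

0.258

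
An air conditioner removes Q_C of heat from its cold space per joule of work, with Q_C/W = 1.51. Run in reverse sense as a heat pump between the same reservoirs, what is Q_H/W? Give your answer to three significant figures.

The first law on one cycle gives Q_H = Q_C + W, so Q_H/W = Q_C/W + 1.
COP_HP = COP_R + 1 = 1.51 + 1 = 2.51.

2.51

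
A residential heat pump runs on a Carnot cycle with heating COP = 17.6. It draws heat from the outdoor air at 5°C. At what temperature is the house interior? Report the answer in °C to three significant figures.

COP_HP = T_H/(T_H − T_C) rearranges to T_H = COP·T_C/(COP − 1).
With T_C = 278.15 K, T_H = 17.6 × 278.15/16.60 = 294.91 K.
Converting, 294.91 K = 21.76°C.

21.8 °C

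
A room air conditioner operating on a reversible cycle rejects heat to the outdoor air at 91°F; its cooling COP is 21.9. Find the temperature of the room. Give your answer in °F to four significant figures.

For a Carnot refrigerator COP_R = T_C/(T_H − T_C), so T_C = COP·T_H/(1 + COP).
With T_H = 305.93 K, T_C = 21.9 × 305.93/22.90 = 292.57 K.
Converting, 292.57 K = 66.95°F.

66.95 °F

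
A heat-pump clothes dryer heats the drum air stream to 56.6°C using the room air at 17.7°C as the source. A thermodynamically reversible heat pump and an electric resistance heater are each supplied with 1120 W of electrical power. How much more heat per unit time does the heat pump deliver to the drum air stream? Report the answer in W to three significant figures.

8370 W

In absolute terms T_C = 290.85 K and T_H = 329.75 K, so ΔT = 38.90 K.
COP_Carnot = T_H/ΔT = 329.75/38.90 = 8.477.
The heat pump delivers Q̇_H = COP × Ẇ = 9494 W; the resistance heater delivers Ẇ = 1120 W.
Extra = (COP − 1)·Ẇ = 8374 W.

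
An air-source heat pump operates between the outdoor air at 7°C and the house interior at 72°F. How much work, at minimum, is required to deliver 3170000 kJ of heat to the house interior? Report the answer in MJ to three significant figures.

163 MJ

In absolute terms T_C = 280.15 K and T_H = 295.37 K, so ΔT = 15.22 K.
The reversible limit is COP_HP = T_H/ΔT = 19.40, so W_min = Q_H/COP = Q_H·ΔT/T_H.
W_min = 3170000 × 15.22/295.37 = 163400 kJ = 163.4 MJ.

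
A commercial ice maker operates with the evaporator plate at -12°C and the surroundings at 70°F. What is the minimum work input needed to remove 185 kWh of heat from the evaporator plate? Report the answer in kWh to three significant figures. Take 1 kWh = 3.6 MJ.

In absolute terms T_C = 261.15 K and T_H = 294.26 K, so ΔT = 33.11 K.
The reversible limit is COP_R = T_C/ΔT = 7.887, so W_min = Q_C/COP = Q_C·ΔT/T_C.
W_min = 185.0 × 33.11/261.15 = 23.46 kWh.

23.5 kWh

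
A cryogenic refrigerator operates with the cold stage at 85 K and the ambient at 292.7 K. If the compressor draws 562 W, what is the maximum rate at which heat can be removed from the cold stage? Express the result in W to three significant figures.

230 W

The reservoir spacing is ΔT = 292.7 − 85 = 207.7 K.
COP_Carnot = T_C/ΔT = 85.00/207.7 = 0.4092.
Q̇_max = COP_Carnot × Ẇ = 0.4092 × 562.0 W = 230.0 W.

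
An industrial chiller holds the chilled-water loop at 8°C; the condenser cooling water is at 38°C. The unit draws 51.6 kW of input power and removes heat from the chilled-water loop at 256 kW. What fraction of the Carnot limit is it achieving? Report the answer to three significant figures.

0.529

COP_actual = Q̇_C/Ẇ = 256.0/51.60 = 4.961.
In absolute terms T_C = 281.15 K and T_H = 311.15 K, so ΔT = 30.00 K.
COP_Carnot = T_C/ΔT = 281.15/30.00 = 9.372.
η_II = COP_actual/COP_Carnot = 4.961/9.372 = 0.5294.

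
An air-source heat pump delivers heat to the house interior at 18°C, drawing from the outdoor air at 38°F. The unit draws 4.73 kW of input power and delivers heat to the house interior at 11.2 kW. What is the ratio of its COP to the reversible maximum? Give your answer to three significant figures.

COP_actual = Q̇_H/Ẇ = 11.20/4.730 = 2.368.
In absolute terms T_C = 276.48 K and T_H = 291.15 K, so ΔT = 14.67 K.
COP_Carnot = T_H/ΔT = 291.15/14.67 = 19.85.
η_II = COP_actual/COP_Carnot = 2.368/19.85 = 0.1193.

0.119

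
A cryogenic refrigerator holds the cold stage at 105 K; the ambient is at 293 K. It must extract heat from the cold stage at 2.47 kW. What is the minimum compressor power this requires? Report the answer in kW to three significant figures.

The reservoir spacing is ΔT = 293 − 105 = 188.0 K.
COP_Carnot = T_C/ΔT = 105.00/188.0 = 0.5585.
Ẇ_min = Q̇/COP_Carnot = 2.470/0.5585 = 4.422 kW.

4.42 kW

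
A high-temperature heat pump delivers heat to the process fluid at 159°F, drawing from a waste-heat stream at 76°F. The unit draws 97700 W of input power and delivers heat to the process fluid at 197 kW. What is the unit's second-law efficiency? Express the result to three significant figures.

0.271

Converting, Q̇_H = 197.0 kW = 197000 W, so COP_actual = Q̇_H/Ẇ = 197000/97700 = 2.016.
In absolute terms T_C = 297.59 K and T_H = 343.71 K, so ΔT = 46.11 K.
COP_Carnot = T_H/ΔT = 343.71/46.11 = 7.454.
η_II = COP_actual/COP_Carnot = 2.016/7.454 = 0.2705.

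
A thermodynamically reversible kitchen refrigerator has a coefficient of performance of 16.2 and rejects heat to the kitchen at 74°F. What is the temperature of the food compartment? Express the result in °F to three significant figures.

For a Carnot refrigerator COP_R = T_C/(T_H − T_C), so T_C = COP·T_H/(1 + COP).
With T_H = 296.48 K, T_C = 16.2 × 296.48/17.20 = 279.25 K.
Converting, 279.25 K = 42.97°F.

43.0 °F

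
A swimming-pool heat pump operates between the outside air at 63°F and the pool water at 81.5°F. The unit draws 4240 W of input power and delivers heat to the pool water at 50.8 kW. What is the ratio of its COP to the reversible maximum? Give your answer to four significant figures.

0.4096

Converting, Q̇_H = 50.80 kW = 50800 W, so COP_actual = Q̇_H/Ẇ = 50800/4240 = 11.98.
In absolute terms T_C = 290.37 K and T_H = 300.65 K, so ΔT = 10.28 K.
COP_Carnot = T_H/ΔT = 300.65/10.28 = 29.25.
η_II = COP_actual/COP_Carnot = 11.98/29.25 = 0.4096.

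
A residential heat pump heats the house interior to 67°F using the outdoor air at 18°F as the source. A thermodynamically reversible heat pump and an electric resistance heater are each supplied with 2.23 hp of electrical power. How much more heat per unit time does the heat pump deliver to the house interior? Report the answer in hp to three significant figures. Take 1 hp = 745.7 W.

21.7 hp

In absolute terms T_C = 265.37 K and T_H = 292.59 K, so ΔT = 27.22 K.
COP_Carnot = T_H/ΔT = 292.59/27.22 = 10.75.
The heat pump delivers Q̇_H = COP × Ẇ = 23.97 hp; the resistance heater delivers Ẇ = 2.230 hp.
Extra = (COP − 1)·Ẇ = 21.74 hp.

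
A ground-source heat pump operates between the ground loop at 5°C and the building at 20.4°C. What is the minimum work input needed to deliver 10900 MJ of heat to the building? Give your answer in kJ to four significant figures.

In absolute terms T_C = 278.15 K and T_H = 293.55 K, so ΔT = 15.40 K.
The reversible limit is COP_HP = T_H/ΔT = 19.06, so W_min = Q_H/COP = Q_H·ΔT/T_H.
W_min = 10900 × 15.40/293.55 = 571.8 MJ = 571800 kJ.

571800 kJ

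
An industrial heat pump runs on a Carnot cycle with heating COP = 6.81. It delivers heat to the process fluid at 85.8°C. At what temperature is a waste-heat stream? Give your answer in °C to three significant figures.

COP_HP = T_H/(T_H − T_C) gives T_H − T_C = T_H/COP.
With T_H = 358.95 K, T_C = 358.95 × (1 − 1/6.81) = 306.24 K.
Converting, 306.24 K = 33.09°C.

33.1 °C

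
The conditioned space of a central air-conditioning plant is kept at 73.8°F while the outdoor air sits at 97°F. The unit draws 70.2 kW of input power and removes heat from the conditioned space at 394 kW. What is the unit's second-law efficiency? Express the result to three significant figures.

COP_actual = Q̇_C/Ẇ = 394.0/70.20 = 5.613.
In absolute terms T_C = 296.37 K and T_H = 309.26 K, so ΔT = 12.89 K.
COP_Carnot = T_C/ΔT = 296.37/12.89 = 22.99.
η_II = COP_actual/COP_Carnot = 5.613/22.99 = 0.2441.

0.244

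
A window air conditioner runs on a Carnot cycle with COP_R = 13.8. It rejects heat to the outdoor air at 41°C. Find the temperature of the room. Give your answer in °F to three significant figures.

For a Carnot refrigerator COP_R = T_C/(T_H − T_C), so T_C = COP·T_H/(1 + COP).
With T_H = 314.15 K, T_C = 13.8 × 314.15/14.80 = 292.92 K.
Converting, 292.92 K = 67.59°F.

67.6 °F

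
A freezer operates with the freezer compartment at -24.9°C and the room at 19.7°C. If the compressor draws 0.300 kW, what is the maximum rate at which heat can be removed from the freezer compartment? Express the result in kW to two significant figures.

In absolute terms T_C = 248.25 K and T_H = 292.85 K, so ΔT = 44.60 K.
COP_Carnot = T_C/ΔT = 248.25/44.60 = 5.566.
Q̇_max = COP_Carnot × Ẇ = 5.566 × 0.3000 kW = 1.670 kW.

1.7 kW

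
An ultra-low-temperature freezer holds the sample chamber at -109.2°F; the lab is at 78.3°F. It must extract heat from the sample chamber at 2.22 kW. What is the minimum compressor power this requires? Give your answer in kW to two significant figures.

In absolute terms T_C = 194.71 K and T_H = 298.87 K, so ΔT = 104.2 K.
COP_Carnot = T_C/ΔT = 194.71/104.2 = 1.869.
Ẇ_min = Q̇/COP_Carnot = 2.220/1.869 = 1.188 kW.

1.2 kW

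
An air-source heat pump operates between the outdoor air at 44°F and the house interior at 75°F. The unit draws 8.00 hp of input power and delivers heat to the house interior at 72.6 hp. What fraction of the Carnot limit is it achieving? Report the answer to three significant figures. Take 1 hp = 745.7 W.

0.526

COP_actual = Q̇_H/Ẇ = 72.60/8.000 = 9.075.
In absolute terms T_C = 279.82 K and T_H = 297.04 K, so ΔT = 17.22 K.
COP_Carnot = T_H/ΔT = 297.04/17.22 = 17.25.
η_II = COP_actual/COP_Carnot = 9.075/17.25 = 0.5262.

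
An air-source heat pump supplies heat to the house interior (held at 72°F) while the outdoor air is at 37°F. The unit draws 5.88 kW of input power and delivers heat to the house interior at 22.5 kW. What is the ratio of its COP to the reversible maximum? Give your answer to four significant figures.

COP_actual = Q̇_H/Ẇ = 22.50/5.880 = 3.827.
In absolute terms T_C = 275.93 K and T_H = 295.37 K, so ΔT = 19.44 K.
COP_Carnot = T_H/ΔT = 295.37/19.44 = 15.19.
η_II = COP_actual/COP_Carnot = 3.827/15.19 = 0.2519.

0.2519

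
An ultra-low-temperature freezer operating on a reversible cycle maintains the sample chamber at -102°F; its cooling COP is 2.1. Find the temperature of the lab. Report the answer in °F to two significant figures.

68 °F

COP_R = T_C/(T_H − T_C) gives T_H − T_C = T_C/COP.
With T_C = 198.71 K, T_H = 198.71 × (1 + 1/2.1) = 293.33 K.
Converting, 293.33 K = 68.32°F.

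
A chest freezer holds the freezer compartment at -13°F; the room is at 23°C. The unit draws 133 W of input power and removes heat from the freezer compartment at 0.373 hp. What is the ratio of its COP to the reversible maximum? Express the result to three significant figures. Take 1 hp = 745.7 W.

0.405

Converting, Q̇_C = 0.3730 hp = 278.1 W, so COP_actual = Q̇_C/Ẇ = 278.1/133.0 = 2.091.
In absolute terms T_C = 248.15 K and T_H = 296.15 K, so ΔT = 48.00 K.
COP_Carnot = T_C/ΔT = 248.15/48.00 = 5.170.
η_II = COP_actual/COP_Carnot = 2.091/5.170 = 0.4045.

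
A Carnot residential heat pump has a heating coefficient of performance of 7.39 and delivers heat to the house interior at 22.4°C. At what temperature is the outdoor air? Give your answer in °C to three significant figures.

COP_HP = T_H/(T_H − T_C) gives T_H − T_C = T_H/COP.
With T_H = 295.55 K, T_C = 295.55 × (1 − 1/7.39) = 255.56 K.
Converting, 255.56 K = -17.59°C.

-17.6 °C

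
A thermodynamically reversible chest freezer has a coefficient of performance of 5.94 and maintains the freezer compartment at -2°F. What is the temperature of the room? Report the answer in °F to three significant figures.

COP_R = T_C/(T_H − T_C) gives T_H − T_C = T_C/COP.
With T_C = 254.26 K, T_H = 254.26 × (1 + 1/5.94) = 297.07 K.
Converting, 297.07 K = 75.05°F.

75.0 °F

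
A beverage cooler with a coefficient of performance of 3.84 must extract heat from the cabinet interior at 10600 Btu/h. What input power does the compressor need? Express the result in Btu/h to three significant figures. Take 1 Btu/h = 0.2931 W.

2760 Btu/h

Ẇ = Q̇_C/COP = 10600/3.84 = 2760 Btu/h.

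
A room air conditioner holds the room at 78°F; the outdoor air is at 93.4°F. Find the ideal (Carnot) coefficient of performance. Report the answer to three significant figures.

34.9

In absolute terms T_C = 298.71 K and T_H = 307.26 K, so ΔT = 8.556 K.
For a reversible cycle, COP_Carnot = T_C/ΔT = 298.71/8.556 = 34.91.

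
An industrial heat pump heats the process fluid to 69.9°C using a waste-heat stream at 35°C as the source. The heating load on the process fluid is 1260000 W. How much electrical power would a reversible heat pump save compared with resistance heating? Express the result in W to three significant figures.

1130000 W

In absolute terms T_C = 308.15 K and T_H = 343.05 K, so ΔT = 34.90 K.
COP_Carnot = T_H/ΔT = 343.05/34.90 = 9.830.
Resistance heating needs Ẇ_res = Q̇_H = 1260000 W; the reversible heat pump needs only Ẇ_hp = Q̇_H/COP = 128200 W.
Saving = 1260000 − 128200 = 1132000 W.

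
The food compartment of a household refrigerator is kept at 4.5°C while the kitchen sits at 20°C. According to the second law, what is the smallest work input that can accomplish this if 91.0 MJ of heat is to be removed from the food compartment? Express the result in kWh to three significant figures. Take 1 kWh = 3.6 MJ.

In absolute terms T_C = 277.65 K and T_H = 293.15 K, so ΔT = 15.50 K.
The reversible limit is COP_R = T_C/ΔT = 17.91, so W_min = Q_C/COP = Q_C·ΔT/T_C.
W_min = 91.00 × 15.50/277.65 = 5.080 MJ = 1.411 kWh.

1.41 kWh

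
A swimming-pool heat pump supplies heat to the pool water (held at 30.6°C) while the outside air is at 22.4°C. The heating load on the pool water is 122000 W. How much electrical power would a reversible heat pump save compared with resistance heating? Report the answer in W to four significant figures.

In absolute terms T_C = 295.55 K and T_H = 303.75 K, so ΔT = 8.200 K.
COP_Carnot = T_H/ΔT = 303.75/8.200 = 37.04.
Resistance heating needs Ẇ_res = Q̇_H = 122000 W; the reversible heat pump needs only Ẇ_hp = Q̇_H/COP = 3293 W.
Saving = 122000 − 3293 = 118700 W.

118700 W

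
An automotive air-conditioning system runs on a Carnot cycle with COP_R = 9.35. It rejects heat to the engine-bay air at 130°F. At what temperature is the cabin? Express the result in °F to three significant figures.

For a Carnot refrigerator COP_R = T_C/(T_H − T_C), so T_C = COP·T_H/(1 + COP).
With T_H = 327.59 K, T_C = 9.35 × 327.59/10.35 = 295.94 K.
Converting, 295.94 K = 73.03°F.

73.0 °F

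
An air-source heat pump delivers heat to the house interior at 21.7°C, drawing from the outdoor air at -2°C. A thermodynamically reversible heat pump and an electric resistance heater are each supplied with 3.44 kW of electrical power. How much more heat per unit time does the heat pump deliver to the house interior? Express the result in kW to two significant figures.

In absolute terms T_C = 271.15 K and T_H = 294.85 K, so ΔT = 23.70 K.
COP_Carnot = T_H/ΔT = 294.85/23.70 = 12.44.
The heat pump delivers Q̇_H = COP × Ẇ = 42.80 kW; the resistance heater delivers Ẇ = 3.440 kW.
Extra = (COP − 1)·Ẇ = 39.36 kW.

39 kW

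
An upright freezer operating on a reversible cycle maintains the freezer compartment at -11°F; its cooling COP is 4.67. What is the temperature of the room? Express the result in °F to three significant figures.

COP_R = T_C/(T_H − T_C) gives T_H − T_C = T_C/COP.
With T_C = 249.26 K, T_H = 249.26 × (1 + 1/4.67) = 302.64 K.
Converting, 302.64 K = 85.07°F.

85.1 °F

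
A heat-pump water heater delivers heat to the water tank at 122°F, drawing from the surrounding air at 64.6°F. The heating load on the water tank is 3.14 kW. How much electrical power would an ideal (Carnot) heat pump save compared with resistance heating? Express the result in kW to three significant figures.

In absolute terms T_C = 291.26 K and T_H = 323.15 K, so ΔT = 31.89 K.
COP_Carnot = T_H/ΔT = 323.15/31.89 = 10.13.
Resistance heating needs Ẇ_res = Q̇_H = 3.140 kW; the reversible heat pump needs only Ẇ_hp = Q̇_H/COP = 0.3099 kW.
Saving = 3.140 − 0.3099 = 2.830 kW.

2.83 kW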